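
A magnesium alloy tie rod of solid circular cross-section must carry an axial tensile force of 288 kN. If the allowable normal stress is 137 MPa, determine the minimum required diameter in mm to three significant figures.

51.7 mm

Required area A ≥ P/σ_allow = 288000/137 = 2102 mm².
For a solid circular section, d ≥ √(4A/π) = 51.74 mm.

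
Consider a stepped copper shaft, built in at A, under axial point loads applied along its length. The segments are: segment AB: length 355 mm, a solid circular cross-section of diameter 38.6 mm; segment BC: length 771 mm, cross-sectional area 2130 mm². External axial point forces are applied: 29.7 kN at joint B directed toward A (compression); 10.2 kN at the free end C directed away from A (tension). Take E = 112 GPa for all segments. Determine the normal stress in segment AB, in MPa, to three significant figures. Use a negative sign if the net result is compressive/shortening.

-16.7 MPa

Internal axial forces (sectioning from the free end, tension +): N_BC = 10.2 kN, N_AB = -19.5 kN.
A_AB = 1170 mm².
σ_AB = N_AB/A_AB = -19500/1170 = -16.66 MPa.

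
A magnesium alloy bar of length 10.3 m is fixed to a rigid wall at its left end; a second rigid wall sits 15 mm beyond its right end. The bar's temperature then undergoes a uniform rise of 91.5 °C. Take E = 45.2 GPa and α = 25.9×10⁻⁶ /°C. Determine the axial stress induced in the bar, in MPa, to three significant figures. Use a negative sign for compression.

Free thermal expansion αLΔT = 25.9e-6 · 10300 · 91.5 = 24.41 mm.
The walls engage after the gap closes; constrained expansion = 24.41 − 15 = 9.409 mm.
The walls impose strain ε = −(9.409)/10300 = -9.1354e-04; σ = Eε = 45200 · -9.1354e-04 = -41.29 MPa.

-41.3 MPa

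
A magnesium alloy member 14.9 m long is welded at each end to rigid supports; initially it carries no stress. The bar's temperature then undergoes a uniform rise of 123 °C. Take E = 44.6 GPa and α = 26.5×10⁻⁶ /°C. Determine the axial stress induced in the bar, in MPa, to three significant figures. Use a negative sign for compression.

-145 MPa

Free thermal expansion αLΔT = 26.5e-6 · 14900 · 123 = 48.57 mm.
The walls impose strain ε = −(48.57)/14900 = -3.2595e-03; σ = Eε = 44600 · -3.2595e-03 = -145.4 MPa.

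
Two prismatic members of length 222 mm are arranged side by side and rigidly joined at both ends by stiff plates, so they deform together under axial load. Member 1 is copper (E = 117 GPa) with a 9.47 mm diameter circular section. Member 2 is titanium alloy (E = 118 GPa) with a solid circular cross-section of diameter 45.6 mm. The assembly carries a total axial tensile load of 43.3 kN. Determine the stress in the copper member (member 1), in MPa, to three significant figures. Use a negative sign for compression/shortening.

A_1 = 70.44 mm².
A_2 = 1633 mm².
Equal strain + equilibrium ⇒ each member carries load in proportion to AE: A₁E₁ = 8241000 N, A₂E₂ = 192700000 N, ΣAE = 200900000 N.
σ₁ = P·E₁/ΣAE = 43300·117000/200900000 = 25.21 MPa.

25.2 MPa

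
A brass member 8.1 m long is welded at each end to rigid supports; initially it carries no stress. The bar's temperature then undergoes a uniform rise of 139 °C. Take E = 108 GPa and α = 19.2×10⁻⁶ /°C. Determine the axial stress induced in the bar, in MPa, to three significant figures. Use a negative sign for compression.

Free thermal expansion αLΔT = 19.2e-6 · 8100 · 139 = 21.62 mm.
The walls impose strain ε = −(21.62)/8100 = -2.6688e-03; σ = Eε = 108000 · -2.6688e-03 = -288.2 MPa.

-288 MPa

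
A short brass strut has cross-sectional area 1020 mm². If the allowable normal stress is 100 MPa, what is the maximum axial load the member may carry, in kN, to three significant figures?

P_max = σ_allow · A = 100 · 1020 = 102000 N = 102 kN.

102 kN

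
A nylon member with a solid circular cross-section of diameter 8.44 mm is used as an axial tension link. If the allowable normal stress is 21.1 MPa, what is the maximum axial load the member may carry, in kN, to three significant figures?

1.18 kN

A = 55.95 mm².
P_max = σ_allow · A = 21.1 · 55.95 = 1180 N = 1.18 kN.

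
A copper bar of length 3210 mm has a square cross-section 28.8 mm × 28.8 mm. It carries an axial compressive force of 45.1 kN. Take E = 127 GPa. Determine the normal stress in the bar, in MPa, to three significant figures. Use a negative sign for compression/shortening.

-54.4 MPa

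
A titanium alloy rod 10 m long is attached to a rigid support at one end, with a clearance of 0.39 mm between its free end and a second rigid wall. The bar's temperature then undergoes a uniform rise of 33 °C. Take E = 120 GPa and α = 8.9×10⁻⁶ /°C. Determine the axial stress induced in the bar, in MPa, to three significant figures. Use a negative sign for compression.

Free thermal expansion αLΔT = 8.9e-6 · 10000 · 33 = 2.937 mm.
The walls engage after the gap closes; constrained expansion = 2.937 − 0.39 = 2.547 mm.
The walls impose strain ε = −(2.547)/10000 = -2.5470e-04; σ = Eε = 120000 · -2.5470e-04 = -30.56 MPa.

-30.6 MPa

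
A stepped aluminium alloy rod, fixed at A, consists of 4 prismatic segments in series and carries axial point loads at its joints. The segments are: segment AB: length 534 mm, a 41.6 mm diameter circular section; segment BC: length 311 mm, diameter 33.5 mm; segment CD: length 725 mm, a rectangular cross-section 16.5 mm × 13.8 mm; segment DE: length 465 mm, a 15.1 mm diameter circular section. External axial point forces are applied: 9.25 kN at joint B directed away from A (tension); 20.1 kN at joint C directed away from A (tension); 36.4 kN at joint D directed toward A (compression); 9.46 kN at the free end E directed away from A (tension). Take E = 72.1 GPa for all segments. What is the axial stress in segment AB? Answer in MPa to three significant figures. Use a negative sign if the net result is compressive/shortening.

Internal axial forces (sectioning from the free end, tension +): N_DE = 9.46 kN, N_CD = -26.94 kN, N_BC = -6.84 kN, N_AB = 2.41 kN.
A_AB = 1359 mm².
σ_AB = N_AB/A_AB = 2410/1359 = 1.773 MPa.

1.77 MPa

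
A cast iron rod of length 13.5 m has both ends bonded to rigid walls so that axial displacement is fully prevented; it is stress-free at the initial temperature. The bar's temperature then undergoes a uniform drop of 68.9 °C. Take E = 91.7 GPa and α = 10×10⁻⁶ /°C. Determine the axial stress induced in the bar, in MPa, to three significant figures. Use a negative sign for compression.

Free thermal expansion αLΔT = 10e-6 · 13500 · -68.9 = -9.301 mm.
The walls impose strain ε = −(-9.301)/13500 = 6.8900e-04; σ = Eε = 91700 · 6.8900e-04 = 63.18 MPa.

63.2 MPa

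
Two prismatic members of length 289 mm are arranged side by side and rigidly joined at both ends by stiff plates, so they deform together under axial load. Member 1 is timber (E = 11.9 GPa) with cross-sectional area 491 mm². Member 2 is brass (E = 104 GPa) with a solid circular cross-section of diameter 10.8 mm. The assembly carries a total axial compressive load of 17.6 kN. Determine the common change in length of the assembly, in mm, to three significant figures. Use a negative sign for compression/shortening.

-0.331 mm

A_2 = 91.61 mm².
Equal strain + equilibrium ⇒ each member carries load in proportion to AE: A₁E₁ = 5843000 N, A₂E₂ = 9527000 N, ΣAE = 15370000 N.
δ = PL/ΣAE = -17600·289/15370000 = -0.3309 mm.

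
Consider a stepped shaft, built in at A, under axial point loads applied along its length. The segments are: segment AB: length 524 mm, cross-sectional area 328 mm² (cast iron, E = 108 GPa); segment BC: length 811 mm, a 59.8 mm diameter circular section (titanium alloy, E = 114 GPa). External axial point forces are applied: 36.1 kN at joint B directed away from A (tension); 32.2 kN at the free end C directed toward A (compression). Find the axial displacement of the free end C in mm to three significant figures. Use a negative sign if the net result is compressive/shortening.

-0.0239 mm

Internal axial forces (sectioning from the free end, tension +): N_BC = -32.2 kN, N_AB = 3.9 kN.
A_BC = 2809 mm².
δ_AB = 3900·524/(328·108000) = 0.05769 mm
δ_BC = -32200·811/(2809·114000) = -0.08156 mm
δ = Σδ_i = -0.02387 mm.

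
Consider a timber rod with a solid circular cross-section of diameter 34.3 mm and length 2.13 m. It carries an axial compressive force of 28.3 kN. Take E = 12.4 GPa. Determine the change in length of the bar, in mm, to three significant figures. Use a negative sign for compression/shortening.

A = 924 mm².
δ_mech = NL/(AE) = -28300·2130/(924·12400) = -5.261 mm.

-5.26 mm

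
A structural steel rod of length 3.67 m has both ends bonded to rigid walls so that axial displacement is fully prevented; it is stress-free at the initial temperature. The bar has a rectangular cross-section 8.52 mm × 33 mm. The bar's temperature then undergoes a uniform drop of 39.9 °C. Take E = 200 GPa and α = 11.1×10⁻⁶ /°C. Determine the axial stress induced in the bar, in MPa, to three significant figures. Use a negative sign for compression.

Free thermal expansion αLΔT = 11.1e-6 · 3670 · -39.9 = -1.625 mm.
The walls impose strain ε = −(-1.625)/3670 = 4.4289e-04; σ = Eε = 200000 · 4.4289e-04 = 88.58 MPa.

88.6 MPa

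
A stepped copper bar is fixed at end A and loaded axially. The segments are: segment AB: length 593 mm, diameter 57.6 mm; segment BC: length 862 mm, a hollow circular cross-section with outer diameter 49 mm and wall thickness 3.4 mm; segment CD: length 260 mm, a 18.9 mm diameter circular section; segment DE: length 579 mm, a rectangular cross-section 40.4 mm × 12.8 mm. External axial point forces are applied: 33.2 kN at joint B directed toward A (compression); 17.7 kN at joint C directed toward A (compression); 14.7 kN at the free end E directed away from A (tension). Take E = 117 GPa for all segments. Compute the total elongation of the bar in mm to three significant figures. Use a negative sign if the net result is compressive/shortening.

0.141 mm

Internal axial forces (sectioning from the free end, tension +): N_DE = 14.7 kN, N_CD = 14.7 kN, N_BC = -3 kN, N_AB = -36.2 kN.
A_AB = 2606 mm².
A_BC = 487.1 mm².
A_CD = 280.6 mm².
A_DE = 517.1 mm².
δ_AB = -36200·593/(2606·117000) = -0.07041 mm
δ_BC = -3000·862/(487.1·117000) = -0.04538 mm
δ_CD = 14700·260/(280.6·117000) = 0.1164 mm
δ_DE = 14700·579/(517.1·117000) = 0.1407 mm
δ = Σδ_i = 0.1413 mm.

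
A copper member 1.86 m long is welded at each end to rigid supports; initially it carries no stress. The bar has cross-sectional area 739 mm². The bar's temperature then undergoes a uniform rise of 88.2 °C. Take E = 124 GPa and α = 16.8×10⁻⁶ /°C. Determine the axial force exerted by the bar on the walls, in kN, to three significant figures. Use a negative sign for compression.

Free thermal expansion αLΔT = 16.8e-6 · 1860 · 88.2 = 2.756 mm.
The walls impose strain ε = −(2.756)/1860 = -1.4818e-03; σ = Eε = 124000 · -1.4818e-03 = -183.7 MPa.
Wall reaction R = σ·A = -183.7·739 = -135800 N = -135.8 kN.

-136 kN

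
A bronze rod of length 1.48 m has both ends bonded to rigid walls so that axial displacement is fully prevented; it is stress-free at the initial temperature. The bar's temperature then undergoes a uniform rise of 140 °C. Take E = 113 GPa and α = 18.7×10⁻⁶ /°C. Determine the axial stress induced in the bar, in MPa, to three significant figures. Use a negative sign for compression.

-296 MPa

Free thermal expansion αLΔT = 18.7e-6 · 1480 · 140 = 3.875 mm.
The walls impose strain ε = −(3.875)/1480 = -2.6180e-03; σ = Eε = 113000 · -2.6180e-03 = -295.8 MPa.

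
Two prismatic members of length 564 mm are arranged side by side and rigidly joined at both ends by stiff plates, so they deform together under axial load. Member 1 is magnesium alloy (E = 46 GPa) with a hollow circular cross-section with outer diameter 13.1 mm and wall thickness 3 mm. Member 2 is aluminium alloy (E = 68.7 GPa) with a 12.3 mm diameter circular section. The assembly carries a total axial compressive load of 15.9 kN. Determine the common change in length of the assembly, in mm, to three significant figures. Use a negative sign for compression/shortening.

A_1 = 95.19 mm².
A_2 = 118.8 mm².
Equal strain + equilibrium ⇒ each member carries load in proportion to AE: A₁E₁ = 4379000 N, A₂E₂ = 8163000 N, ΣAE = 12540000 N.
δ = PL/ΣAE = -15900·564/12540000 = -0.715 mm.

-0.715 mm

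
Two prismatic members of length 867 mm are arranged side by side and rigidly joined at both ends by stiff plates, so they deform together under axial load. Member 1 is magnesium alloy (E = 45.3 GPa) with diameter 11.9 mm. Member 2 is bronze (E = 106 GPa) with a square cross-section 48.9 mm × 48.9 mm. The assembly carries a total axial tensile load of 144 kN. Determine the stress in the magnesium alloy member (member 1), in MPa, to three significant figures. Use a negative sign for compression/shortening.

A_1 = 111.2 mm².
A_2 = 2391 mm².
Equal strain + equilibrium ⇒ each member carries load in proportion to AE: A₁E₁ = 5038000 N, A₂E₂ = 253500000 N, ΣAE = 258500000 N.
σ₁ = P·E₁/ΣAE = 144000·45300/258500000 = 25.23 MPa.

25.2 MPa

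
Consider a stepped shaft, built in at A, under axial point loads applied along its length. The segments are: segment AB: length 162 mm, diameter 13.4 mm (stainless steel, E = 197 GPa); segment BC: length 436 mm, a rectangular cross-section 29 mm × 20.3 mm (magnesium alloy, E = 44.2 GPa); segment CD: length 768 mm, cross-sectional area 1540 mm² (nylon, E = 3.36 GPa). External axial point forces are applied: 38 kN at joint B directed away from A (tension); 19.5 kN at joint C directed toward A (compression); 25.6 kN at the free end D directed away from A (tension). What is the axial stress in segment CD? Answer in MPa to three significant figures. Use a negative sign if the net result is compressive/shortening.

16.6 MPa

Internal axial forces (sectioning from the free end, tension +): N_CD = 25.6 kN, N_BC = 6.1 kN, N_AB = 44.1 kN.
σ_CD = N_CD/A_CD = 25600/1540 = 16.62 MPa.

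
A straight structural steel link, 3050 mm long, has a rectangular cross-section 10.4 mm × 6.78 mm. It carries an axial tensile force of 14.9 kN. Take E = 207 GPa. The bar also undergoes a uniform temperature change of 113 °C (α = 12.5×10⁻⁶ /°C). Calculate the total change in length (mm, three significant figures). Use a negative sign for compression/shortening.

7.42 mm

A = 70.51 mm².
δ_mech = NL/(AE) = 14900·3050/(70.51·207000) = 3.114 mm.
δ_thermal = αLΔT = 12.5e-6·3050·113 = 4.308 mm.
δ = δ_mech + δ_thermal = 7.422 mm.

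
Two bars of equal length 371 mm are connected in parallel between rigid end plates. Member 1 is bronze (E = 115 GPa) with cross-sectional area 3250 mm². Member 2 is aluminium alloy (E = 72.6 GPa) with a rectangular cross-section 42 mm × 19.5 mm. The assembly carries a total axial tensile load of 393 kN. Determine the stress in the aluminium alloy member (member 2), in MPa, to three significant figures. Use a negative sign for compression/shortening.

65.9 MPa

A_2 = 819 mm².
Equal strain + equilibrium ⇒ each member carries load in proportion to AE: A₁E₁ = 373800000 N, A₂E₂ = 59460000 N, ΣAE = 433200000 N.
σ₂ = P·E₂/ΣAE = 393000·72600/433200000 = 65.86 MPa.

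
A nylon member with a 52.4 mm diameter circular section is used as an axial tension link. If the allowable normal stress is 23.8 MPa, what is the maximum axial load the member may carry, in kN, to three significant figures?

A = 2157 mm².
P_max = σ_allow · A = 23.8 · 2157 = 51330 N = 51.33 kN.

51.3 kN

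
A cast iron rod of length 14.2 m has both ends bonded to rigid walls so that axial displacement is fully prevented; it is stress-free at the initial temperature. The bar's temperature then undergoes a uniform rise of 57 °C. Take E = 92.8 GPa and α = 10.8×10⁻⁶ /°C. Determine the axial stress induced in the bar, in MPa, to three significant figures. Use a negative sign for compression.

Free thermal expansion αLΔT = 10.8e-6 · 14200 · 57 = 8.742 mm.
The walls impose strain ε = −(8.742)/14200 = -6.1560e-04; σ = Eε = 92800 · -6.1560e-04 = -57.13 MPa.

-57.1 MPa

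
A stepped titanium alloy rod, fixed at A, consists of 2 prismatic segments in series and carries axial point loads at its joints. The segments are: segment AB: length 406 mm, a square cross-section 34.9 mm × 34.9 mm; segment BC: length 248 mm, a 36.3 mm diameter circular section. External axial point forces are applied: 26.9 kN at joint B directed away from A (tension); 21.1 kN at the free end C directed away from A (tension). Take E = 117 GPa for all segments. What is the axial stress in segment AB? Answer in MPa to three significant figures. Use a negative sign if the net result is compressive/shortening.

Internal axial forces (sectioning from the free end, tension +): N_BC = 21.1 kN, N_AB = 48 kN.
A_AB = 1218 mm².
σ_AB = N_AB/A_AB = 48000/1218 = 39.41 MPa.

39.4 MPa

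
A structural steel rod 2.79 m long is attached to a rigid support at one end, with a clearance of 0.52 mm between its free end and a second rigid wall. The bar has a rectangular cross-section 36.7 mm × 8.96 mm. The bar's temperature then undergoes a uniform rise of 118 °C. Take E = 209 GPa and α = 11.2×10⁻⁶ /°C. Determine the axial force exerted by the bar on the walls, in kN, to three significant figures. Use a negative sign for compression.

-78.0 kN

Free thermal expansion αLΔT = 11.2e-6 · 2790 · 118 = 3.687 mm.
The walls engage after the gap closes; constrained expansion = 3.687 − 0.52 = 3.167 mm.
The walls impose strain ε = −(3.167)/2790 = -1.1352e-03; σ = Eε = 209000 · -1.1352e-03 = -237.3 MPa.
Wall reaction R = σ·A = -237.3·328.8 = -78020 N = -78.02 kN.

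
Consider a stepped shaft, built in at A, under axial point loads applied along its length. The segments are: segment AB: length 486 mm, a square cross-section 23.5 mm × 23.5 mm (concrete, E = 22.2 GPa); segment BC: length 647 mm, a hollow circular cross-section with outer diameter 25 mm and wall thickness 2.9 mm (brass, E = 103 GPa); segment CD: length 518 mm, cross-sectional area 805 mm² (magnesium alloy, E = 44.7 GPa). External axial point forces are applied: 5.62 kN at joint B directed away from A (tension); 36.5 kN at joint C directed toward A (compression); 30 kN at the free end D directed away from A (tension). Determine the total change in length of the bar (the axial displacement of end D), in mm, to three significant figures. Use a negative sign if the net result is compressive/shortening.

0.194 mm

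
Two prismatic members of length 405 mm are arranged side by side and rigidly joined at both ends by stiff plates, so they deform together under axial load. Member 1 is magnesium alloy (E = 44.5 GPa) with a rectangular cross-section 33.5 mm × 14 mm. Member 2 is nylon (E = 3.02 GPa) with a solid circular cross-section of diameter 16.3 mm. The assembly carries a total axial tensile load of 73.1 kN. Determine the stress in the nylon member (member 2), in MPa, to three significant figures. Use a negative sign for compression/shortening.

10.3 MPa

A_1 = 469 mm².
A_2 = 208.7 mm².
Equal strain + equilibrium ⇒ each member carries load in proportion to AE: A₁E₁ = 20870000 N, A₂E₂ = 630200 N, ΣAE = 21500000 N.
σ₂ = P·E₂/ΣAE = 73100·3020/21500000 = 10.27 MPa.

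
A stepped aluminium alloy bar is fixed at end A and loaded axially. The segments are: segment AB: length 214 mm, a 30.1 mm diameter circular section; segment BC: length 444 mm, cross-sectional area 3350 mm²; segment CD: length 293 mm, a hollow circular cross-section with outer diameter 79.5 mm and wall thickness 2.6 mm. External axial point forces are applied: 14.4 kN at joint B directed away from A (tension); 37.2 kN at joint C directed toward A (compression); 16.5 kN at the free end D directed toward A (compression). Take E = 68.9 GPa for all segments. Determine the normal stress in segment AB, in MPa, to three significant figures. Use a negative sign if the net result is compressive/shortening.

-55.2 MPa

Internal axial forces (sectioning from the free end, tension +): N_CD = -16.5 kN, N_BC = -53.7 kN, N_AB = -39.3 kN.
A_AB = 711.6 mm².
σ_AB = N_AB/A_AB = -39300/711.6 = -55.23 MPa.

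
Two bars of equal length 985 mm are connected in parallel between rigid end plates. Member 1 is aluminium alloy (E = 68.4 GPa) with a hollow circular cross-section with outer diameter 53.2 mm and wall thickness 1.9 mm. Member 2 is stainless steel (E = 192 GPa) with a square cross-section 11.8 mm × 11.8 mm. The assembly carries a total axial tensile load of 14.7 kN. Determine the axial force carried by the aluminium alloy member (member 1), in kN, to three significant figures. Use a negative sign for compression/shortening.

A_1 = 306.2 mm².
A_2 = 139.2 mm².
Equal strain + equilibrium ⇒ each member carries load in proportion to AE: A₁E₁ = 20940000 N, A₂E₂ = 26730000 N, ΣAE = 47680000 N.
F₁ = P·A₁E₁/ΣAE = 14700·20940000/47680000 = 6458 N.

6.46 kN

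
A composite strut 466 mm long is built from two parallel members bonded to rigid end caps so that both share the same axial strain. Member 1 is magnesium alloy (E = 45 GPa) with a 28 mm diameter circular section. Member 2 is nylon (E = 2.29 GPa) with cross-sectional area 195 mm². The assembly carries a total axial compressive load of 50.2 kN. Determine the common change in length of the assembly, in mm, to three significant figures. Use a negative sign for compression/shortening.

-0.831 mm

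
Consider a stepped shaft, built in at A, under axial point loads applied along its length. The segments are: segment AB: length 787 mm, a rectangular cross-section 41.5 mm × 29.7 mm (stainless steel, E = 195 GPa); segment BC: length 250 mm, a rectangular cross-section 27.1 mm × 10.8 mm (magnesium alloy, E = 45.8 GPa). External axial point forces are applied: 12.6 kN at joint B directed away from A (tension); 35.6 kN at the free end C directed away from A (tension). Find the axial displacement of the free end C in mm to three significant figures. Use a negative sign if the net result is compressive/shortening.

0.822 mm

Internal axial forces (sectioning from the free end, tension +): N_BC = 35.6 kN, N_AB = 48.2 kN.
A_AB = 1233 mm².
A_BC = 292.7 mm².
δ_AB = 48200·787/(1233·195000) = 0.1578 mm
δ_BC = 35600·250/(292.7·45800) = 0.6639 mm
δ = Σδ_i = 0.8218 mm.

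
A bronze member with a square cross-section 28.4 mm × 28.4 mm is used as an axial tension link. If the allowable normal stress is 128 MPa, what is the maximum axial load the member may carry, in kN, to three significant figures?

A = 806.6 mm².
P_max = σ_allow · A = 128 · 806.6 = 103200 N = 103.2 kN.

103 kN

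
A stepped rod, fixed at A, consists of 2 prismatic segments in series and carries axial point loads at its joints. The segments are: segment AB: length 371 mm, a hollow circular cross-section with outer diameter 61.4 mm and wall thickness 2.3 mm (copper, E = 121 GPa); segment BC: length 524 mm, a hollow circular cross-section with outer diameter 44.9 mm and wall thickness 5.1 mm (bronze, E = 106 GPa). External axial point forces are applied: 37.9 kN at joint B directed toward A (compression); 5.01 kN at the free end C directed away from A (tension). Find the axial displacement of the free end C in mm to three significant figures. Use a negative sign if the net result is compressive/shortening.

Internal axial forces (sectioning from the free end, tension +): N_BC = 5.01 kN, N_AB = -32.89 kN.
A_AB = 427 mm².
A_BC = 637.7 mm².
δ_AB = -32890·371/(427·121000) = -0.2361 mm
δ_BC = 5010·524/(637.7·106000) = 0.03884 mm
δ = Σδ_i = -0.1973 mm.

-0.197 mm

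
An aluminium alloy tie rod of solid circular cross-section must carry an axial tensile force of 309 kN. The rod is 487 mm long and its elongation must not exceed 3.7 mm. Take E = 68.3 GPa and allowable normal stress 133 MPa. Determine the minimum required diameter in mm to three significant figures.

54.4 mm

Required area A ≥ P/σ_allow = 309000/133 = 2323 mm².
For a solid circular section, d ≥ √(4A/π) = 54.39 mm.
Elongation limit: A ≥ PL/(Eδ_allow) = 309000·487/(68300·3.7) = 595.5 mm² ⇒ d ≥ 27.54 mm.
The stress limit governs.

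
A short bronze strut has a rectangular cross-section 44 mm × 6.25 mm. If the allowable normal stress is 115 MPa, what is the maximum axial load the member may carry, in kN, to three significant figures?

31.6 kN

A = 275 mm².
P_max = σ_allow · A = 115 · 275 = 31620 N = 31.62 kN.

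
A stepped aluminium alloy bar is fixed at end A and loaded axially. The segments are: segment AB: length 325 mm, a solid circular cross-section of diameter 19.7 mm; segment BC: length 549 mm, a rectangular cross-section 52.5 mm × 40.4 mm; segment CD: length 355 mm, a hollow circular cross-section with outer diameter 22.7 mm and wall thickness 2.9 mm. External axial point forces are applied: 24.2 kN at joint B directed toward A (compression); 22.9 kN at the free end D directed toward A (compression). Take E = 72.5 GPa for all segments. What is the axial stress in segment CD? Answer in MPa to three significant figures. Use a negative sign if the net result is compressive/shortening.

Internal axial forces (sectioning from the free end, tension +): N_CD = -22.9 kN, N_BC = -22.9 kN, N_AB = -47.1 kN.
A_CD = 180.4 mm².
σ_CD = N_CD/A_CD = -22900/180.4 = -126.9 MPa.

-127 MPa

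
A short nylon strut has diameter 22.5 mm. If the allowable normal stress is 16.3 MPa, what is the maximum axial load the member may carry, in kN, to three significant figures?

6.48 kN

A = 397.6 mm².
P_max = σ_allow · A = 16.3 · 397.6 = 6481 N = 6.481 kN.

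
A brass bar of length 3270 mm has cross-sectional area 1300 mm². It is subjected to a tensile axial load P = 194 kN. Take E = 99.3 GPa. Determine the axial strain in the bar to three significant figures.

σ = N/A = 149.2 MPa; ε = σ/E = 149.2/99300 = 1.503e-03.

0.00150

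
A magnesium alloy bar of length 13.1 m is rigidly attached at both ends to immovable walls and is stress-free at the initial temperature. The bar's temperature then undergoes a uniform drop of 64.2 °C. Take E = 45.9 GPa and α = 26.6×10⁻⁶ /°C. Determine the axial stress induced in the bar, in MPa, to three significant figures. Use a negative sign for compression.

78.4 MPa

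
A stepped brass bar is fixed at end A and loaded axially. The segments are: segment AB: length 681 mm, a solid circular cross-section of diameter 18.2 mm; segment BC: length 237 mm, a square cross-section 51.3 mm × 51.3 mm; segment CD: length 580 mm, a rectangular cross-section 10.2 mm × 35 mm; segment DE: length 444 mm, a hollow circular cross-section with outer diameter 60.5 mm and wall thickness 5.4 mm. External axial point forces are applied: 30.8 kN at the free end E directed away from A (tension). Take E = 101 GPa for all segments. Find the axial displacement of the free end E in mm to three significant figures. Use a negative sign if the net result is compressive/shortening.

1.47 mm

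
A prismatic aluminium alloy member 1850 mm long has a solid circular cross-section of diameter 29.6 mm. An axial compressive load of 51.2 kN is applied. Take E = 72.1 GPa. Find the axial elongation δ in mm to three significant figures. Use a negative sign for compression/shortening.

-1.91 mm

A = 688.1 mm².
δ_mech = NL/(AE) = -51200·1850/(688.1·72100) = -1.909 mm.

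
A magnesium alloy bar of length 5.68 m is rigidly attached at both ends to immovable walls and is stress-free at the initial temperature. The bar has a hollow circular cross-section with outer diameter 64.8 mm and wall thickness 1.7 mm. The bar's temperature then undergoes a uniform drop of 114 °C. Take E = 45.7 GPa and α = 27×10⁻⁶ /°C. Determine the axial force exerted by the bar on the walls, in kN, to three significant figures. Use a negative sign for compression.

47.4 kN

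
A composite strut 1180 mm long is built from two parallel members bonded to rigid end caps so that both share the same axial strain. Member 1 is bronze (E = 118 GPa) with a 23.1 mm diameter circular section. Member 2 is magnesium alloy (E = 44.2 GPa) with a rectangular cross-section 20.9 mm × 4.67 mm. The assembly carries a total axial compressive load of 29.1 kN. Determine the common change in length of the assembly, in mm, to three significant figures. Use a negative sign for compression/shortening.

A_1 = 419.1 mm².
A_2 = 97.6 mm².
Equal strain + equilibrium ⇒ each member carries load in proportion to AE: A₁E₁ = 49450000 N, A₂E₂ = 4314000 N, ΣAE = 53770000 N.
δ = PL/ΣAE = -29100·1180/53770000 = -0.6386 mm.

-0.639 mm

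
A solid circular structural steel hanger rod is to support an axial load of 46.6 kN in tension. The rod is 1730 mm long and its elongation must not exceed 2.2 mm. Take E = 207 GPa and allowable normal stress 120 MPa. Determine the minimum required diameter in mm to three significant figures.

22.2 mm

Required area A ≥ P/σ_allow = 46600/120 = 388.3 mm².
For a solid circular section, d ≥ √(4A/π) = 22.24 mm.
Elongation limit: A ≥ PL/(Eδ_allow) = 46600·1730/(207000·2.2) = 177 mm² ⇒ d ≥ 15.01 mm.
The stress limit governs.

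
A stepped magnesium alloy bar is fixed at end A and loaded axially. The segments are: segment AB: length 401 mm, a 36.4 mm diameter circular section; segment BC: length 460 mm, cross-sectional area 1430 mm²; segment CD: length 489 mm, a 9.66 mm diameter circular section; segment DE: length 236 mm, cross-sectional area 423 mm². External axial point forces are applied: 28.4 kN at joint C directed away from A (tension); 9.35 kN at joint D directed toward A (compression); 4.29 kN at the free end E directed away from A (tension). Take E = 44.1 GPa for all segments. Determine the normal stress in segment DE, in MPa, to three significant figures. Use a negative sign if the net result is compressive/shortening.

Internal axial forces (sectioning from the free end, tension +): N_DE = 4.29 kN, N_CD = -5.06 kN, N_BC = 23.34 kN, N_AB = 23.34 kN.
σ_DE = N_DE/A_DE = 4290/423 = 10.14 MPa.

10.1 MPa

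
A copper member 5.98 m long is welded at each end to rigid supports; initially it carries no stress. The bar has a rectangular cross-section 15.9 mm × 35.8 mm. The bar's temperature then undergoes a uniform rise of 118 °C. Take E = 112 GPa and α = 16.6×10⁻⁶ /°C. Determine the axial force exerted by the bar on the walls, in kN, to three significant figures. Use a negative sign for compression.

-125 kN

Free thermal expansion αLΔT = 16.6e-6 · 5980 · 118 = 11.71 mm.
The walls impose strain ε = −(11.71)/5980 = -1.9588e-03; σ = Eε = 112000 · -1.9588e-03 = -219.4 MPa.
Wall reaction R = σ·A = -219.4·569.2 = -124900 N = -124.9 kN.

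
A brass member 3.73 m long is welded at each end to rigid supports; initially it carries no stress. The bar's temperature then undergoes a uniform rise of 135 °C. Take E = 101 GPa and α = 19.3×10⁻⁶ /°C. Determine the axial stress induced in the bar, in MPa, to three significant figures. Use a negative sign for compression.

-263 MPa

Free thermal expansion αLΔT = 19.3e-6 · 3730 · 135 = 9.719 mm.
The walls impose strain ε = −(9.719)/3730 = -2.6055e-03; σ = Eε = 101000 · -2.6055e-03 = -263.2 MPa.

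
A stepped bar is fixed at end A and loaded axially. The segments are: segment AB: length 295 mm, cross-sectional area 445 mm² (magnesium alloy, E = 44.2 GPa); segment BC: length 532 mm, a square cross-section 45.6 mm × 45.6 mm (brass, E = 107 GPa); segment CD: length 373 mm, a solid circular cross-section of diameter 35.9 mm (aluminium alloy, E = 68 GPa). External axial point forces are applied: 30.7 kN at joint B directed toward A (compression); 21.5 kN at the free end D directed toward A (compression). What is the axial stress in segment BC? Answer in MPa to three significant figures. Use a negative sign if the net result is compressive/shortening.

Internal axial forces (sectioning from the free end, tension +): N_CD = -21.5 kN, N_BC = -21.5 kN, N_AB = -52.2 kN.
A_BC = 2079 mm².
σ_BC = N_BC/A_BC = -21500/2079 = -10.34 MPa.

-10.3 MPa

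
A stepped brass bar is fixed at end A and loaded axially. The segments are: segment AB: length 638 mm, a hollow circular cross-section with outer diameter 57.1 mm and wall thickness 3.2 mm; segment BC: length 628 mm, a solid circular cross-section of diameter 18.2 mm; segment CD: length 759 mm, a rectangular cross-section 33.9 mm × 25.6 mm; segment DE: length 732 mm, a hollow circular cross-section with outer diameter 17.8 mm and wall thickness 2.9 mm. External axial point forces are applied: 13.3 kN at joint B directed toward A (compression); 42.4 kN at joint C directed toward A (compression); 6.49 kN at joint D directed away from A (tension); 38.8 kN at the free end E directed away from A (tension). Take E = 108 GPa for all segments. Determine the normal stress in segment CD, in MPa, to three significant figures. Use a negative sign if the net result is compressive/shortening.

Internal axial forces (sectioning from the free end, tension +): N_DE = 38.8 kN, N_CD = 45.29 kN, N_BC = 2.89 kN, N_AB = -10.41 kN.
A_CD = 867.8 mm².
σ_CD = N_CD/A_CD = 45290/867.8 = 52.19 MPa.

52.2 MPa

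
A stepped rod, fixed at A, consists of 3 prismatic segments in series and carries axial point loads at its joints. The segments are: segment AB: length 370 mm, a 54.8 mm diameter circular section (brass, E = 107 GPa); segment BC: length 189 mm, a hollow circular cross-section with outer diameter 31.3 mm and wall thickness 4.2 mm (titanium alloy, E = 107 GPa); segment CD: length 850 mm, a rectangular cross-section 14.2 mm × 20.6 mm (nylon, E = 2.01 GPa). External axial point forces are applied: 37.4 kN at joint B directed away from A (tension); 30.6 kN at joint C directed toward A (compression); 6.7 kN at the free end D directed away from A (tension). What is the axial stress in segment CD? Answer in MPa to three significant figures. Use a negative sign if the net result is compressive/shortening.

Internal axial forces (sectioning from the free end, tension +): N_CD = 6.7 kN, N_BC = -23.9 kN, N_AB = 13.5 kN.
A_CD = 292.5 mm².
σ_CD = N_CD/A_CD = 6700/292.5 = 22.9 MPa.

22.9 MPa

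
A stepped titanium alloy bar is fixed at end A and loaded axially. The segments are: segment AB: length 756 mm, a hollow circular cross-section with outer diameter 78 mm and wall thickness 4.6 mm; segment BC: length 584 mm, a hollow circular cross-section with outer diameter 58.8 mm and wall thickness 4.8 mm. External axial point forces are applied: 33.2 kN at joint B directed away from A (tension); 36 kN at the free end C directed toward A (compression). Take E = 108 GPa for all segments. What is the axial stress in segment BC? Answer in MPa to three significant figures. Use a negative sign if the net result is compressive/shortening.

-44.2 MPa

Internal axial forces (sectioning from the free end, tension +): N_BC = -36 kN, N_AB = -2.8 kN.
A_BC = 814.3 mm².
σ_BC = N_BC/A_BC = -36000/814.3 = -44.21 MPa.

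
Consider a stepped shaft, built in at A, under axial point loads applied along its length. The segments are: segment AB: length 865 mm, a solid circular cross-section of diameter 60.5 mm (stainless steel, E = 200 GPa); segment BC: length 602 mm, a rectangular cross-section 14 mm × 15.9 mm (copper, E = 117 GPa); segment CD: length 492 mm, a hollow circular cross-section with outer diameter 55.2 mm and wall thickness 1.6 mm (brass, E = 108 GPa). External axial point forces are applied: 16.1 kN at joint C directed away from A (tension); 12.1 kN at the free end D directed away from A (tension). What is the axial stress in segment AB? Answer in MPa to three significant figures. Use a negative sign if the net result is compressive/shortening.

9.81 MPa

Internal axial forces (sectioning from the free end, tension +): N_CD = 12.1 kN, N_BC = 28.2 kN, N_AB = 28.2 kN.
A_AB = 2875 mm².
σ_AB = N_AB/A_AB = 28200/2875 = 9.81 MPa.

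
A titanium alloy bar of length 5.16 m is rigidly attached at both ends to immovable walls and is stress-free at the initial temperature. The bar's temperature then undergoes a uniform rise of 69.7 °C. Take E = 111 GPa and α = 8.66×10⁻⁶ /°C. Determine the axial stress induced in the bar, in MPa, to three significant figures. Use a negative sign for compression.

Free thermal expansion αLΔT = 8.66e-6 · 5160 · 69.7 = 3.115 mm.
The walls impose strain ε = −(3.115)/5160 = -6.0360e-04; σ = Eε = 111000 · -6.0360e-04 = -67 MPa.

-67.0 MPa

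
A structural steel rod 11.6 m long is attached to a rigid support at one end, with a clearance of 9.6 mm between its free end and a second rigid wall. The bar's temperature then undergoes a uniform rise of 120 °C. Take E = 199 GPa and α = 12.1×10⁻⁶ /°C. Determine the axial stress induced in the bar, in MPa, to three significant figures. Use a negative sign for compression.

-124 MPa

Free thermal expansion αLΔT = 12.1e-6 · 11600 · 120 = 16.84 mm.
The walls engage after the gap closes; constrained expansion = 16.84 − 9.6 = 7.243 mm.
The walls impose strain ε = −(7.243)/11600 = -6.2441e-04; σ = Eε = 199000 · -6.2441e-04 = -124.3 MPa.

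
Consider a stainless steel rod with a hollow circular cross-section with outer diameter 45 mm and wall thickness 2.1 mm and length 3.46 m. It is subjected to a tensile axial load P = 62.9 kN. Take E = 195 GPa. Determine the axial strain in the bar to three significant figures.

0.00114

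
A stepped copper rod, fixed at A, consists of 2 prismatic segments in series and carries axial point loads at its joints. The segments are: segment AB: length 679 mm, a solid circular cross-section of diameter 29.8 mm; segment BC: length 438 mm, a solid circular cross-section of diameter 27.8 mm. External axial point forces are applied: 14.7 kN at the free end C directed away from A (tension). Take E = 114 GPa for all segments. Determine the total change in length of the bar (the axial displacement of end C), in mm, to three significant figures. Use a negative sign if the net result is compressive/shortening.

0.219 mm

Internal axial forces (sectioning from the free end, tension +): N_BC = 14.7 kN, N_AB = 14.7 kN.
A_AB = 697.5 mm².
A_BC = 607 mm².
δ_AB = 14700·679/(697.5·114000) = 0.1255 mm
δ_BC = 14700·438/(607·114000) = 0.09305 mm
δ = Σδ_i = 0.2186 mm.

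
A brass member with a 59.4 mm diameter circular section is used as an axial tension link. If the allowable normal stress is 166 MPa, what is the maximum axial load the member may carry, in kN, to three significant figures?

A = 2771 mm².
P_max = σ_allow · A = 166 · 2771 = 460000 N = 460 kN.

460 kN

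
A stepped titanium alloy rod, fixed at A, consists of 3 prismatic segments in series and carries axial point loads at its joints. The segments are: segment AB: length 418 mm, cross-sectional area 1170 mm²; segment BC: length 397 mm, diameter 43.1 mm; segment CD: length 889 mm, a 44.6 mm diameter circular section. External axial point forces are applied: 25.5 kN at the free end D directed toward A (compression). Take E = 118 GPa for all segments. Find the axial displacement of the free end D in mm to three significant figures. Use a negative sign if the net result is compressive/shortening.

-0.259 mm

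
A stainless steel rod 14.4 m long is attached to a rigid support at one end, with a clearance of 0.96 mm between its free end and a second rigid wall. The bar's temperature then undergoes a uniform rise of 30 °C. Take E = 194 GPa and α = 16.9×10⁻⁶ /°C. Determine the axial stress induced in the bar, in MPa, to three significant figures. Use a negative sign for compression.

-85.4 MPa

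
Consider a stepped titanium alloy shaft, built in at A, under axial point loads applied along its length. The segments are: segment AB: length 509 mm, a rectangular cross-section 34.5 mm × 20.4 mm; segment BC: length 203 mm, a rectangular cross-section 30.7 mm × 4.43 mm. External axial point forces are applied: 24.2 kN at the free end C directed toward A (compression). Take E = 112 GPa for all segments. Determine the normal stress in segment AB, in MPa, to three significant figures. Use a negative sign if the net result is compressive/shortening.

Internal axial forces (sectioning from the free end, tension +): N_BC = -24.2 kN, N_AB = -24.2 kN.
A_AB = 703.8 mm².
σ_AB = N_AB/A_AB = -24200/703.8 = -34.38 MPa.

-34.4 MPa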